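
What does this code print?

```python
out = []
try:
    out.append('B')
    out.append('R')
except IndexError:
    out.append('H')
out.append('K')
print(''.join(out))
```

Execution trace: 'B' (try body) → 'R' (try body, no exception) → 'K' (after the try/except). Output: BRK

Answer: BRK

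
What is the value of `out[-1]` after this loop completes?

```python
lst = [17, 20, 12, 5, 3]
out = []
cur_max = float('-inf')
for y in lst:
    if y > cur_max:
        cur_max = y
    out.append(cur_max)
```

Running max ends at 20
`out` takes the values: [] → [17] → [17, 20] → [17, 20, 20] → [17, 20, 20, 20] → [17, 20, 20, 20, 20]
So `out[-1]` = 20

Answer: 20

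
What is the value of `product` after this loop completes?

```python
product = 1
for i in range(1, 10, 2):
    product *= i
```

Product of 1, 3, 5, ... up to 9
`product` takes the values: 1 → 3 → 15 → 105 → 945

Answer: 945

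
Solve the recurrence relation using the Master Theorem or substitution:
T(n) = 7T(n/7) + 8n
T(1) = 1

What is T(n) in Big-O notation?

By Master Theorem: a=7, b=7, f(n)=8n. Since log_7(7) = 1 and f(n) = Θ(n^1), Case 2 applies. T(n) = O(n log n).

Answer: O(n log n)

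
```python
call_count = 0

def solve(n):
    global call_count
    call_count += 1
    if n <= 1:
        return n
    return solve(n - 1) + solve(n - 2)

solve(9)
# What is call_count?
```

Calls(n) = 1 + Calls(n-1) + Calls(n-2); Calls(0)=Calls(1)=1. For n=9 this gives 109.

Answer: 109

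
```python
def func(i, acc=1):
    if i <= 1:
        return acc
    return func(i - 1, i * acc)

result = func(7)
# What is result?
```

Accumulator trace (n, acc): (7, 1) -> (6, 7) -> (5, 42) -> (4, 210) -> (3, 840) -> (2, 2520) -> (1, 5040) -> return 5040

Answer: 5040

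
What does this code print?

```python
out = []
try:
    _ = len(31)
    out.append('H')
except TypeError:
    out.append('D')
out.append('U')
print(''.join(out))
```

Execution trace: 'D' (except TypeError) → 'U' (after the try/except). Output: DU

Answer: DU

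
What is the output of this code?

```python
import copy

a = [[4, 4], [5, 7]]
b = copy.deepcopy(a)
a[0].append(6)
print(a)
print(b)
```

Key concept: deep copy is fully independent.
Step by step:
`a = [[4, 4], [5, 7]]` → a = [[4, 4], [5, 7]]
`b = copy.deepcopy(a)` → b = [[4, 4], [5, 7]]
`a[0].append(6)` → a = [[4, 4, 6], [5, 7]]
`print(a)` → prints [[4, 4, 6], [5, 7]]
`print(b)` → prints [[4, 4], [5, 7]]

Answer:
[[4, 4, 6], [5, 7]]
[[4, 4], [5, 7]]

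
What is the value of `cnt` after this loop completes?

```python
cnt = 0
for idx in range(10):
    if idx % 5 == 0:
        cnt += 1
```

Count numbers divisible by 5 in range(10)
`cnt` takes the values: 0 → 1 → 2

Answer: 2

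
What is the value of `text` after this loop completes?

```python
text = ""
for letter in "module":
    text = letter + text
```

Reverse 'module'
`text` takes the values: "" → "m" → "om" → "dom" → "udom" → "ludom" → "eludom"

Answer: "eludom"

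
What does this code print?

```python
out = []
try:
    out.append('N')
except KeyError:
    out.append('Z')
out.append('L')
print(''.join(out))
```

Execution trace: 'N' (try body, no exception) → 'L' (after the try/except). Output: NL

Answer: NL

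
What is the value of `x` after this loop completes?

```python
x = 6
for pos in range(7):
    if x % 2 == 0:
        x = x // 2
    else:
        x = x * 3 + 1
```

Collatz-style transformation from 6
`x` takes the values: 6 → 3 → 10 → 5 → 16 → 8 → 4 → 2

Answer: 2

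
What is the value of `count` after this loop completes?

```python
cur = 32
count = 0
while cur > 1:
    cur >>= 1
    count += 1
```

Count right shifts until 1
`count` takes the values: 0 → 1 → 2 → 3 → 4 → 5

Answer: 5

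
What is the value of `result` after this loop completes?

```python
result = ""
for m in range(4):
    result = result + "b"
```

Repeat 'b' 4 times
`result` takes the values: "" → "b" → "bb" → "bbb" → "bbbb"

Answer: "bbbb"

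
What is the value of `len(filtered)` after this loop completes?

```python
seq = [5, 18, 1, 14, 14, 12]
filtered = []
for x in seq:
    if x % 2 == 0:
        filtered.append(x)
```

Count even numbers in [5, 18, 1, 14, 14, 12]
`filtered` takes the values: [] → [18] → [18, 14] → [18, 14, 14] → [18, 14, 14, 12]
So `len(filtered)` = 4

Answer: 4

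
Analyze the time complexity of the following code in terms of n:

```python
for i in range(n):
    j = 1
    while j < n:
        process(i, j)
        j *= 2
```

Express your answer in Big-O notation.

This is Linear outer loop, logarithmic inner loop. Time complexity: O(n log n).

Answer: O(n log n)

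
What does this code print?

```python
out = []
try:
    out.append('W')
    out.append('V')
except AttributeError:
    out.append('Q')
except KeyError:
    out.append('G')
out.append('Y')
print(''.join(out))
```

Execution trace: 'W' (try body) → 'V' (try body, no exception) → 'Y' (after the try/except). Output: WVY

Answer: WVY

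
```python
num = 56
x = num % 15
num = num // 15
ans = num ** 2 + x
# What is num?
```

Trace:
`num = 56` → num = 56
`x = num % 15` → x = 11
`num = num // 15` → num = 3
`ans = num ** 2 + x` → ans = 20
So num = 3

Answer: 3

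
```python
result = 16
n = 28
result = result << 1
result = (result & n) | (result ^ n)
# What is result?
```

Trace:
`result = 16` → result = 16
`n = 28` → n = 28
`result = result << 1` → result = 32
`result = (result & n) | (result ^ n)` → result = 60
So result = 60

Answer: 60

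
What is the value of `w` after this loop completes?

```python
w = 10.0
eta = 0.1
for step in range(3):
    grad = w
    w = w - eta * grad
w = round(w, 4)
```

Gradient descent: w = 10.0 * (1 - 0.1)^3
`w` takes the values: 10.0 → 9.0 → 8.1 → 7.29

Answer: 7.29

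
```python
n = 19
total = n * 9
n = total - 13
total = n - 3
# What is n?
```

Trace:
`n = 19` → n = 19
`total = n * 9` → total = 171
`n = total - 13` → n = 158
`total = n - 3` → total = 155
So n = 158

Answer: 158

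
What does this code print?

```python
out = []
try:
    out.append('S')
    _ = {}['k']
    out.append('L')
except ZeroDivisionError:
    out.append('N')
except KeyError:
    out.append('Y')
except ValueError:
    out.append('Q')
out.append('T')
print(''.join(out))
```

Execution trace: 'S' (try body) → 'Y' (except KeyError) → 'T' (after the try/except). Output: SYT

Answer: SYT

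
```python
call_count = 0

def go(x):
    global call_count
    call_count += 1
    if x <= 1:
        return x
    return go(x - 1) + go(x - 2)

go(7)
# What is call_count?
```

Calls(x) = 1 + Calls(x-1) + Calls(x-2); Calls(0)=Calls(1)=1. For x=7 this gives 41.

Answer: 41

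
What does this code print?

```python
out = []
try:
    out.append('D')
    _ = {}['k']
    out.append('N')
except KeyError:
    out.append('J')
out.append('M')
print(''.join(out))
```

Execution trace: 'D' (try body) → 'J' (except KeyError) → 'M' (after the try/except). Output: DJM

Answer: DJM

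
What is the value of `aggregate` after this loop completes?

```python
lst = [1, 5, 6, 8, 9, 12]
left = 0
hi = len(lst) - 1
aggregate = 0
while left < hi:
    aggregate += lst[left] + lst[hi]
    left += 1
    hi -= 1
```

Sum of pairs from ends
`aggregate` takes the values: 0 → 13 → 27 → 41

Answer: 41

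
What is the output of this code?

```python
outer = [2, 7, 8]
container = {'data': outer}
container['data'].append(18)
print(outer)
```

Key concept: dict holds reference to list.
Step by step:
`outer = [2, 7, 8]` → outer = [2, 7, 8]
`container = {'data': outer}` → container = {'data': [2, 7, 8]}
`container['data'].append(18)` → outer = [2, 7, 8, 18]; container = {'data': [2, 7, 8, 18]}
`print(outer)` → prints [2, 7, 8, 18]

Answer: [2, 7, 8, 18]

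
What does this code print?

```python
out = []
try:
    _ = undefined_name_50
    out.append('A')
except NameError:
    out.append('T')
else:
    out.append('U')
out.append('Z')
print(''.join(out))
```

Execution trace: 'T' (except NameError) → 'Z' (after the try/except). Output: TZ

Answer: TZ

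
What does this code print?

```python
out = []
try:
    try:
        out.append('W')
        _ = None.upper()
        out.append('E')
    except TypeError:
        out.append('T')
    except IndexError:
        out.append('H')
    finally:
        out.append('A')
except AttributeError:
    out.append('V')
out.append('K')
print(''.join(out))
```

Execution trace: 'W' (try body) → 'A' (finally) → 'V' (outer except AttributeError) → 'K' (after the try/except). Output: WAVK

Answer: WAVK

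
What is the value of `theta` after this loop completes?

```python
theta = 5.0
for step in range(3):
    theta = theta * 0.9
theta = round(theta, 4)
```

Exponential decay: 5.0 * 0.9^3
`theta` takes the values: 5.0 → 4.5 → 4.05 → 3.645

Answer: 3.645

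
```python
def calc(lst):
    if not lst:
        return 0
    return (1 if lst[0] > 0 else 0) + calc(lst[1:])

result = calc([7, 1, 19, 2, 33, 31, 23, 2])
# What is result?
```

Count of positive elements in [7, 1, 19, 2, 33, 31, 23, 2] = 8

Answer: 8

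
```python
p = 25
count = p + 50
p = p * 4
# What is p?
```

Trace:
`p = 25` → p = 25
`count = p + 50` → count = 75
`p = p * 4` → p = 100
So p = 100

Answer: 100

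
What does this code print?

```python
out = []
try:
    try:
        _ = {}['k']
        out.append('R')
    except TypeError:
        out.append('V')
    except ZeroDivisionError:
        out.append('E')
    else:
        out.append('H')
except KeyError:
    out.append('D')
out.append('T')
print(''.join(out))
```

Execution trace: 'D' (outer except KeyError) → 'T' (after the try/except). Output: DT

Answer: DT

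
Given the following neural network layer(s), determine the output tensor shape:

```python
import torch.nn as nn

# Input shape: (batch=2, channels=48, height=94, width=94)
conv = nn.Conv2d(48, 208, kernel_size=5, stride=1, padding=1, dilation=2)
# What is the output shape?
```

Input: (2, 48, 94, 94) -> Output: (2, 208, 88, 88)

Answer: (2, 208, 88, 88)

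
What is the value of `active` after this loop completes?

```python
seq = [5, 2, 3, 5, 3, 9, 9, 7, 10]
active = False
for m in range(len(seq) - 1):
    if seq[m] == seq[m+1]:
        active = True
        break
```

Check consecutive duplicates in [5, 2, 3, 5, 3, 9, 9, 7, 10]
`active` takes the values: False → True

Answer: True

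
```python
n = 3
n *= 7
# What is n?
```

Trace:
`n = 3` → n = 3
`n *= 7` → n = 21
So n = 21

Answer: 21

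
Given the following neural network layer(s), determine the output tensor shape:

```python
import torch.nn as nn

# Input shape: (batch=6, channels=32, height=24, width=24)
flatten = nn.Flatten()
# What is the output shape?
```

Input: (6, 32, 24, 24) -> Output: (6, 18432)

Answer: (6, 18432)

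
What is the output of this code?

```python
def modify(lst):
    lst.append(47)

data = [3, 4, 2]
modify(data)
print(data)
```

Key concept: function modifies passed list.
Step by step:
`data = [3, 4, 2]` → data = [3, 4, 2]
`modify(data)` → data = [3, 4, 2, 47]
`print(data)` → prints [3, 4, 2, 47]

Answer: [3, 4, 2, 47]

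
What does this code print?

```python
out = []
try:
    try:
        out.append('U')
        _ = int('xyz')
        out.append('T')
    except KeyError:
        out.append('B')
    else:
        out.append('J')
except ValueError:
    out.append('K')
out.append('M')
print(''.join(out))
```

Execution trace: 'U' (try body) → 'K' (outer except ValueError) → 'M' (after the try/except). Output: UKM

Answer: UKM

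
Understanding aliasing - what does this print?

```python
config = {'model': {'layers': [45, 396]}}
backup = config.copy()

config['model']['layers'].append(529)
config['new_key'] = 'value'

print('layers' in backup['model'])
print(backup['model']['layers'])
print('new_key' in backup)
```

Key concept: shallow copy gotcha with nested dict.
Step by step:
`config = {'model': {'layers': [45, 396]}}` → config = {'model': {'layers': [45, 396]}}
`backup = config.copy()` → backup = {'model': {'layers': [45, 396]}}
`config['model']['layers'].append(529)` → config = {'model': {'layers': [45, 396, 529]}}; backup = {'model': {'layers': [45, 396, 529]}}
`config['new_key'] = 'value'` → config = {'model': {'layers': [45, 396, 529]}, 'new_key': 'value'}
`print('layers' in backup['model'])` → prints True
`print(backup['model']['layers'])` → prints [45, 396, 529]
`print('new_key' in backup)` → prints False

Answer:
True
[45, 396, 529]
False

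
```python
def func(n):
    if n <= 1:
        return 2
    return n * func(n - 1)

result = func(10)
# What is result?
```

func(10) = 10 * 9 * 8 * 7 * 6 * 5 * 4 * 3 * 2 * 2 = 7257600

Answer: 7257600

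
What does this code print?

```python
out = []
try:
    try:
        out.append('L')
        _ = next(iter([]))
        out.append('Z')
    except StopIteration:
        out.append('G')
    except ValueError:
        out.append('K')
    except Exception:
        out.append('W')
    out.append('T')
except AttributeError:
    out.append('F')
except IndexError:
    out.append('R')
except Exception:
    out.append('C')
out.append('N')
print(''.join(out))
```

Execution trace: 'L' (inner try body) → 'G' (inner except StopIteration) → 'T' (try body, no exception) → 'N' (after the try/except). Output: LGTN

Answer: LGTN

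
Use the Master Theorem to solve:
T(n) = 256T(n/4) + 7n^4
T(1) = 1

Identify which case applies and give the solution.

a=256, b=4, f(n)=7n^4. log_4(256) = 4. Since c=4 = 4, Case 2 applies: T(n) = Θ(n^log_b(a) · log n) = O(n^4 log n).

Answer: O(n^4 log n) - Case 2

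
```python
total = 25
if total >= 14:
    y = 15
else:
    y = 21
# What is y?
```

Trace:
`total = 25` → total = 25
`if total >= 14: ...` → total >= 14 is True → y = 15
So y = 15

Answer: 15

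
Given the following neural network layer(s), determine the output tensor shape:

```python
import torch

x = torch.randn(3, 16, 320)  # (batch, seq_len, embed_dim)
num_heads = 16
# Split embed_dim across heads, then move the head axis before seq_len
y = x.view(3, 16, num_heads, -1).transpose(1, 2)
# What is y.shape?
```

Input: (3, 16, 320) -> head_dim = 320 // 16 = 20; after view: (3, 16, 16, 20) -> after transpose(1, 2): (3, 16, 16, 20) -> Output: (3, 16, 16, 20)

Answer: (3, 16, 16, 20)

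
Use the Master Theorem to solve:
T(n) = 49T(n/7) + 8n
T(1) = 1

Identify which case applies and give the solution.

a=49, b=7, f(n)=8n. log_7(49) = 2. Since c=1 < 2, Case 1 applies: T(n) = Θ(n^log_b(a)) = O(n^2).

Answer: O(n^2) - Case 1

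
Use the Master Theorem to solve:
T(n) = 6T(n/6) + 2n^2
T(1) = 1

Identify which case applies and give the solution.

a=6, b=6, f(n)=2n^2. log_6(6) = 1. Since c=2 > 1 and the regularity condition holds (6(n/6)^2 = (6/6^2)n^2 with 6/6^2 < 1), Case 3 applies: T(n) = Θ(f(n)) = O(n^2).

Answer: O(n^2) - Case 3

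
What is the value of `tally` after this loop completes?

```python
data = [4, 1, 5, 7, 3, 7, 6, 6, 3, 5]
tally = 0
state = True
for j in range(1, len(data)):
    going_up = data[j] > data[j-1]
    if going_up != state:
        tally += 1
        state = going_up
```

Count direction changes in [4, 1, 5, 7, 3, 7, 6, 6, 3, 5]
`tally` takes the values: 0 → 1 → 2 → 3 → 4 → 5 → 6

Answer: 6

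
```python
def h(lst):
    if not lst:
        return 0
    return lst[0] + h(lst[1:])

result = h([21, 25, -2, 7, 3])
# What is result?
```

21 + 25 + (-2) + 7 + 3 + 0 = 54

Answer: 54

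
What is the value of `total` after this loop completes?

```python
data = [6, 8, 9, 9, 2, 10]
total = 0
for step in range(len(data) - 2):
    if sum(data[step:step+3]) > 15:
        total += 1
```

Count windows with sum > 15
`total` takes the values: 0 → 1 → 2 → 3 → 4

Answer: 4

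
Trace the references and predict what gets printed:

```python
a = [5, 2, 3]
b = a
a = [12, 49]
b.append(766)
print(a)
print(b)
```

Key concept: rebinding vs mutation: a is rebound to a new list, b still points at the original.
Step by step:
`a = [5, 2, 3]` → a = [5, 2, 3]
`b = a` → b = [5, 2, 3] (same object as a)
`a = [12, 49]` → a = [12, 49]
`b.append(766)` → b = [5, 2, 3, 766]
`print(a)` → prints [12, 49]
`print(b)` → prints [5, 2, 3, 766]

Answer:
[12, 49]
[5, 2, 3, 766]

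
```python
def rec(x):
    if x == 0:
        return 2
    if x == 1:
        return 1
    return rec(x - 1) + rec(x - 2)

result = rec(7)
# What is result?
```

Build up from base cases: rec(0)=2, rec(1)=1, rec(2)=3, rec(3)=4, rec(4)=7, rec(5)=11, rec(6)=18, ..., rec(7)=29

Answer: 29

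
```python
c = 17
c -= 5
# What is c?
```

Trace:
`c = 17` → c = 17
`c -= 5` → c = 12
So c = 12

Answer: 12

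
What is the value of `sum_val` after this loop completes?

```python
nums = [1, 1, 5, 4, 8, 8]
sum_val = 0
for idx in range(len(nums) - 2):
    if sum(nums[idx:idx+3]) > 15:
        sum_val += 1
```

Count windows with sum > 15
`sum_val` takes the values: 0 → 1 → 2

Answer: 2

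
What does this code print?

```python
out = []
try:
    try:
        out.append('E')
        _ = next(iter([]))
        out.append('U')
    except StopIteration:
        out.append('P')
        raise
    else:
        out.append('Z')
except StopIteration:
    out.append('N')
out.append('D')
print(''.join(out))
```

Execution trace: 'E' (inner try body) → 'P' (inner except StopIteration) → 'N' (outer except StopIteration) → 'D' (after the try/except). Output: EPND

Answer: EPND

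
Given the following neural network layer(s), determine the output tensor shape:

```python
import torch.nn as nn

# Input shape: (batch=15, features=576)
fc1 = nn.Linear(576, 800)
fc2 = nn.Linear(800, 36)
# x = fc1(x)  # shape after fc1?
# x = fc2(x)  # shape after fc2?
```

Input: (15, 576) -> after fc1: (15, 800) -> Output: (15, 36)

Answer: (15, 36)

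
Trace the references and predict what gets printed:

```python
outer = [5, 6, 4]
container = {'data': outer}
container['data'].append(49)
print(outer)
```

Key concept: dict holds reference to list.
Step by step:
`outer = [5, 6, 4]` → outer = [5, 6, 4]
`container = {'data': outer}` → container = {'data': [5, 6, 4]}
`container['data'].append(49)` → outer = [5, 6, 4, 49]; container = {'data': [5, 6, 4, 49]}
`print(outer)` → prints [5, 6, 4, 49]

Answer: [5, 6, 4, 49]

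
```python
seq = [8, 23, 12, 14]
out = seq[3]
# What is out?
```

Trace:
`seq = [8, 23, 12, 14]` → seq = [8, 23, 12, 14]
`out = seq[3]` → out = 14
So out = 14

Answer: 14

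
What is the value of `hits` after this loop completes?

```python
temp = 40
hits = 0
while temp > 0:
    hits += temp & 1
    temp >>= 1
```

Count set bits in 40 (binary: 0b101000)
`hits` takes the values: 0 → 1 → 2

Answer: 2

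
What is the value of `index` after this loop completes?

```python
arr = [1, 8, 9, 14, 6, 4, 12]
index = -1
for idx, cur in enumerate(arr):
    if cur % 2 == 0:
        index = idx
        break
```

First even number index in [1, 8, 9, 14, 6, 4, 12]
`index` takes the values: -1 → 1

Answer: 1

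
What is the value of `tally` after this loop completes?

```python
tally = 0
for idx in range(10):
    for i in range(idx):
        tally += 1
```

Triangle number: 0+1+2+...+9
`tally` takes the values: 0 → 1 → 2 → 3 → 4 → 5 → 6 → 7 → 8 → 9 → 10 → 11 → 12 → 13 → 14 → 15 → 16 → 17 → 18 → 19 → 20 → 21 → 22 → 23 → 24 → 25 → 26 → 27 → 28 → 29 → … → 41 → 42 → 43 → 44 → 45

Answer: 45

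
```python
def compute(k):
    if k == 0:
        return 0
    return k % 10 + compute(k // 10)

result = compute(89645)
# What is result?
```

Sum of digits of 89645: 5 + 4 + 6 + 9 + 8 = 32

Answer: 32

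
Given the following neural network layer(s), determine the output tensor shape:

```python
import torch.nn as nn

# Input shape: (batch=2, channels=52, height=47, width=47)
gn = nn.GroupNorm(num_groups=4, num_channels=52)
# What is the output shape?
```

Input: (2, 52, 47, 47) -> Output: (2, 52, 47, 47)

Answer: (2, 52, 47, 47)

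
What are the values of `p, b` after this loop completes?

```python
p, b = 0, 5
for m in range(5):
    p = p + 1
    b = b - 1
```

p goes 0→5, b goes 5→0
`p, b` takes the values: (0, 5) → (1, 5) → (1, 4) → (2, 4) → (2, 3) → (3, 3) → (3, 2) → (4, 2) → (4, 1) → (5, 1) → (5, 0)

Answer: 5, 0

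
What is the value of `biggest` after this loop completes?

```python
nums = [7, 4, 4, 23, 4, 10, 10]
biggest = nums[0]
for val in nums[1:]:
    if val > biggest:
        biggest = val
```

Maximum of [7, 4, 4, 23, 4, 10, 10]
`biggest` takes the values: 7 → 23

Answer: 23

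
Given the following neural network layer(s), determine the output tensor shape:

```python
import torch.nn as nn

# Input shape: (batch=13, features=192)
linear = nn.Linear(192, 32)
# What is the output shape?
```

Input: (13, 192) -> Output: (13, 32)

Answer: (13, 32)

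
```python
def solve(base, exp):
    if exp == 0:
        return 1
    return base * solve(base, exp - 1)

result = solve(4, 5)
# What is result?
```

solve(4, 5) = 4 * 4 * 4 * 4 * 4 = 1024

Answer: 1024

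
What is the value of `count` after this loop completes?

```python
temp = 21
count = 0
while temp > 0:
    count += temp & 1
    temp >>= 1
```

Count set bits in 21 (binary: 0b10101)
`count` takes the values: 0 → 1 → 2 → 3

Answer: 3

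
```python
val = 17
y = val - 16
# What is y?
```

Trace:
`val = 17` → val = 17
`y = val - 16` → y = 1
So y = 1

Answer: 1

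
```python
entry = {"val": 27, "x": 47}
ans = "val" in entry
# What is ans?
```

Trace:
`entry = {"val": 27, "x": 47}` → entry = {'val': 27, 'x': 47}
`ans = "val" in entry` → ans = True
So ans = True

Answer: True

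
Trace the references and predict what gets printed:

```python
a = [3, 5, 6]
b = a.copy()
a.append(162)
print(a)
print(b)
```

Key concept: list.copy() creates independent copy.
Step by step:
`a = [3, 5, 6]` → a = [3, 5, 6]
`b = a.copy()` → b = [3, 5, 6]
`a.append(162)` → a = [3, 5, 6, 162]
`print(a)` → prints [3, 5, 6, 162]
`print(b)` → prints [3, 5, 6]

Answer:
[3, 5, 6, 162]
[3, 5, 6]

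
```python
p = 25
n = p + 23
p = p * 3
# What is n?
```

Trace:
`p = 25` → p = 25
`n = p + 23` → n = 48
`p = p * 3` → p = 75
So n = 48

Answer: 48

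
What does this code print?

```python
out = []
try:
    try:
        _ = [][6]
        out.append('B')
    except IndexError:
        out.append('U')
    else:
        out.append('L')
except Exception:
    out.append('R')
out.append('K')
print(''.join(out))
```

Execution trace: 'U' (inner except IndexError) → 'K' (after the try/except). Output: UK

Answer: UK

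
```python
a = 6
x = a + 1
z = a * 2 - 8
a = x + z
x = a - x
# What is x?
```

Trace:
`a = 6` → a = 6
`x = a + 1` → x = 7
`z = a * 2 - 8` → z = 4
`a = x + z` → a = 11
`x = a - x` → x = 4
So x = 4

Answer: 4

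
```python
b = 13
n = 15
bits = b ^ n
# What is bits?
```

Trace:
`b = 13` → b = 13
`n = 15` → n = 15
`bits = b ^ n` → bits = 2
So bits = 2

Answer: 2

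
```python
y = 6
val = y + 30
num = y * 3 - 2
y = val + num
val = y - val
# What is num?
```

Trace:
`y = 6` → y = 6
`val = y + 30` → val = 36
`num = y * 3 - 2` → num = 16
`y = val + num` → y = 52
`val = y - val` → val = 16
So num = 16

Answer: 16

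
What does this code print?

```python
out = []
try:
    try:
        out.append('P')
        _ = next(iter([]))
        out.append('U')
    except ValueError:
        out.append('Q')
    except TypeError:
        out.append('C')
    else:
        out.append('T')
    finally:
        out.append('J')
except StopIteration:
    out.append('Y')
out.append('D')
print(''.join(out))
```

Execution trace: 'P' (try body) → 'J' (finally) → 'Y' (outer except StopIteration) → 'D' (after the try/except). Output: PJYD

Answer: PJYD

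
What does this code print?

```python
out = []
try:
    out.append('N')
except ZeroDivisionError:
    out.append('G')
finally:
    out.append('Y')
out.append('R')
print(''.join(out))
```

Execution trace: 'N' (try body, no exception) → 'Y' (finally) → 'R' (after the try/except). Output: NYR

Answer: NYR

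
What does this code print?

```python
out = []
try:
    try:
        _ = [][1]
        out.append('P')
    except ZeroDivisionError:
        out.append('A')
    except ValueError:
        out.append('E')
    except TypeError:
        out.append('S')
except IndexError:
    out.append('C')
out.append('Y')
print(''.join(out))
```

Execution trace: 'C' (outer except IndexError) → 'Y' (after the try/except). Output: CY

Answer: CY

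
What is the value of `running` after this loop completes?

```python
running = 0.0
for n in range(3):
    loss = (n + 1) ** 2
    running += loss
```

Sum of squared losses 1² + 2² + ... + 3²
`running` takes the values: 0.0 → 1.0 → 5.0 → 14.0

Answer: 14.0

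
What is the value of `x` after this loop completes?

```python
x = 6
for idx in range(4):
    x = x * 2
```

Multiply by 2, 4 times: 6 * 2^4 = 96
`x` takes the values: 6 → 12 → 24 → 48 → 96

Answer: 96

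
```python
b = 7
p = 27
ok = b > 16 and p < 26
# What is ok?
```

Trace:
`b = 7` → b = 7
`p = 27` → p = 27
`ok = b > 16 and p < 26` → ok = False
So ok = False

Answer: False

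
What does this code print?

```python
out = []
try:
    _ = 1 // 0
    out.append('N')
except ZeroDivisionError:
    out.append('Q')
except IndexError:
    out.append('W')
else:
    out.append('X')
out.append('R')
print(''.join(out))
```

Execution trace: 'Q' (except ZeroDivisionError) → 'R' (after the try/except). Output: QR

Answer: QR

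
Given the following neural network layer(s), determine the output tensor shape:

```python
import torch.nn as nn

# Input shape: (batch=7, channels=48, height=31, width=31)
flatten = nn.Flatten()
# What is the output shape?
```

Input: (7, 48, 31, 31) -> Output: (7, 46128)

Answer: (7, 46128)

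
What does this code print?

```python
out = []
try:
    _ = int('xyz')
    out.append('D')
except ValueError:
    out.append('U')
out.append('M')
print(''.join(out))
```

Execution trace: 'U' (except ValueError) → 'M' (after the try/except). Output: UM

Answer: UM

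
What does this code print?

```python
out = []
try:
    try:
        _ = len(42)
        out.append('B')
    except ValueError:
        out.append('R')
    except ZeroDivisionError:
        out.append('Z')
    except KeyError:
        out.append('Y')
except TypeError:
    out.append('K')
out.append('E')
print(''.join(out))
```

Execution trace: 'K' (outer except TypeError) → 'E' (after the try/except). Output: KE

Answer: KE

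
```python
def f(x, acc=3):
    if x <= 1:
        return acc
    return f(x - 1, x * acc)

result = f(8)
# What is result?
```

Accumulator trace (n, acc): (8, 3) -> (7, 24) -> (6, 168) -> (5, 1008) -> (4, 5040) -> (3, 20160) -> (2, 60480) -> (1, 120960) -> return 120960

Answer: 120960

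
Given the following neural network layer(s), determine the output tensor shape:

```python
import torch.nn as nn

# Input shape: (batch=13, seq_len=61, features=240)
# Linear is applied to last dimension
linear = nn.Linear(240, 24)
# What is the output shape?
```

Input: (13, 61, 240) -> Output: (13, 61, 24)

Answer: (13, 61, 24)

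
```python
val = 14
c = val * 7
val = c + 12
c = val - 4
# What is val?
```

Trace:
`val = 14` → val = 14
`c = val * 7` → c = 98
`val = c + 12` → val = 110
`c = val - 4` → c = 106
So val = 110

Answer: 110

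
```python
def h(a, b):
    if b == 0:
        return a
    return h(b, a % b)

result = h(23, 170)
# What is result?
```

h(23, 170) -> h(170, 23) -> h(23, 9) -> h(9, 5) -> h(5, 4) -> h(4, 1) -> h(1, 0) -> 1

Answer: 1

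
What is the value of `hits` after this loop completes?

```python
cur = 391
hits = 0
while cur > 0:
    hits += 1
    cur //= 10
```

Count digits by repeated division by 10
`hits` takes the values: 0 → 1 → 2 → 3

Answer: 3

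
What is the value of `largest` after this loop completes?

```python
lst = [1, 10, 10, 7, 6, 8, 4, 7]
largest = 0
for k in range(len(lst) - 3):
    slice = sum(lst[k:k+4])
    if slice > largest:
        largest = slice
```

Max sum of 4-element window in [1, 10, 10, 7, 6, 8, 4, 7]
`largest` takes the values: 0 → 28 → 33

Answer: 33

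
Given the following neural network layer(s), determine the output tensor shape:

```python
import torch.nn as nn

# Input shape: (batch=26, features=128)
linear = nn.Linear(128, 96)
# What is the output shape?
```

Input: (26, 128) -> Output: (26, 96)

Answer: (26, 96)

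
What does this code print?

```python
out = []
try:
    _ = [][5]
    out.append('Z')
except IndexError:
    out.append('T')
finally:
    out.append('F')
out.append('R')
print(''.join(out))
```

Execution trace: 'T' (except IndexError) → 'F' (finally) → 'R' (after the try/except). Output: TFR

Answer: TFR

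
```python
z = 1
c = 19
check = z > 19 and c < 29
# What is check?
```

Trace:
`z = 1` → z = 1
`c = 19` → c = 19
`check = z > 19 and c < 29` → check = False
So check = False

Answer: False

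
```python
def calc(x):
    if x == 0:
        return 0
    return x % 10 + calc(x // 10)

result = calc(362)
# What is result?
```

Sum of digits of 362: 2 + 6 + 3 = 11

Answer: 11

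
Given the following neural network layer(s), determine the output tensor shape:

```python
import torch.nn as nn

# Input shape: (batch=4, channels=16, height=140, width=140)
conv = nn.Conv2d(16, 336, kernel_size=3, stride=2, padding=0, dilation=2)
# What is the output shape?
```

Input: (4, 16, 140, 140) -> Output: (4, 336, 68, 68)

Answer: (4, 336, 68, 68)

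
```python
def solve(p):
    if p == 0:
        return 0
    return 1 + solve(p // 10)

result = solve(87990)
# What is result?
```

Count of digits of 87990: 5

Answer: 5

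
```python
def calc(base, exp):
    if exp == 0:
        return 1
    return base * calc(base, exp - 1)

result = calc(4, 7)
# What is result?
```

calc(4, 7) = 4 * 4 * 4 * 4 * 4 * 4 * 4 = 16384

Answer: 16384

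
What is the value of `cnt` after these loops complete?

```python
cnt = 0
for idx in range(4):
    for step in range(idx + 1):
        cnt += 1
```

Triangle: 1 + 2 + ... + 4
`cnt` takes the values: 0 → 1 → 2 → 3 → 4 → 5 → 6 → 7 → 8 → 9 → 10

Answer: 10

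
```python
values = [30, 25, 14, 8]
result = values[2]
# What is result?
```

Trace:
`values = [30, 25, 14, 8]` → values = [30, 25, 14, 8]
`result = values[2]` → result = 14
So result = 14

Answer: 14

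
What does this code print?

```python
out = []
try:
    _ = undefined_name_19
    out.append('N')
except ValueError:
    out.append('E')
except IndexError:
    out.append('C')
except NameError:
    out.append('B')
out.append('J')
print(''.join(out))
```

Execution trace: 'B' (except NameError) → 'J' (after the try/except). Output: BJ

Answer: BJ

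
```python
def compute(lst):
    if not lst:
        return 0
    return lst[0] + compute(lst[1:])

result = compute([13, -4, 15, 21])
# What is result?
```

13 + (-4) + 15 + 21 + 0 = 45

Answer: 45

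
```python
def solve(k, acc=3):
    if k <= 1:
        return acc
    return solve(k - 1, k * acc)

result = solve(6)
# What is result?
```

Accumulator trace (n, acc): (6, 3) -> (5, 18) -> (4, 90) -> (3, 360) -> (2, 1080) -> (1, 2160) -> return 2160

Answer: 2160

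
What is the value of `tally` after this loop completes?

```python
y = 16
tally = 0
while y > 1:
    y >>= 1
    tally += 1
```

Count right shifts until 1
`tally` takes the values: 0 → 1 → 2 → 3 → 4

Answer: 4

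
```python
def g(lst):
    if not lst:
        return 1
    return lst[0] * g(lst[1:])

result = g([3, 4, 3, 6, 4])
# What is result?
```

Product over [3, 4, 3, 6, 4] = 3 * 4 * 3 * 6 * 4 = 864

Answer: 864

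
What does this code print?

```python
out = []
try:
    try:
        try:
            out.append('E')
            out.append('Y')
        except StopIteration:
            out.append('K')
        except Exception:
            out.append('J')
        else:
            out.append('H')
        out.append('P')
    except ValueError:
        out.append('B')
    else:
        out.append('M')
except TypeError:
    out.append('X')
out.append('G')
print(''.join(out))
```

Execution trace: 'E' (inner try body) → 'Y' (inner try body, no exception) → 'H' (inner else) → 'P' (try body, no exception) → 'M' (else) → 'G' (after the try/except). Output: EYHPMG

Answer: EYHPMG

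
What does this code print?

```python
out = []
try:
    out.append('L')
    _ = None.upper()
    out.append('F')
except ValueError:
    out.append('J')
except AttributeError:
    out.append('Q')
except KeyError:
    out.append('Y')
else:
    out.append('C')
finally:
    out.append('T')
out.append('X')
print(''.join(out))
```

Execution trace: 'L' (try body) → 'Q' (except AttributeError) → 'T' (finally) → 'X' (after the try/except). Output: LQTX

Answer: LQTX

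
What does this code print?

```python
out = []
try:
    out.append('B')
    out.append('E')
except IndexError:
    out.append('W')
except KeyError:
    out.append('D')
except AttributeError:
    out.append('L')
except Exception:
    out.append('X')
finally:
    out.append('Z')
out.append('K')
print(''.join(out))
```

Execution trace: 'B' (try body) → 'E' (try body, no exception) → 'Z' (finally) → 'K' (after the try/except). Output: BEZK

Answer: BEZK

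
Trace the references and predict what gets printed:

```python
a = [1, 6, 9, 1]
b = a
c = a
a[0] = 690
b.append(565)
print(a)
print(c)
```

Key concept: multiple aliases.
Step by step:
`a = [1, 6, 9, 1]` → a = [1, 6, 9, 1]
`b = a` → b = [1, 6, 9, 1] (same object as a)
`c = a` → c = [1, 6, 9, 1] (same object as a, b)
`a[0] = 690` → a = [690, 6, 9, 1] (same object as b, c); b = [690, 6, 9, 1] (same object as a, c); c = [690, 6, 9, 1] (same object as a, b)
`b.append(565)` → a = [690, 6, 9, 1, 565] (same object as b, c); b = [690, 6, 9, 1, 565] (same object as a, c); c = [690, 6, 9, 1, 565] (same object as a, b)
`print(a)` → prints [690, 6, 9, 1, 565]
`print(c)` → prints [690, 6, 9, 1, 565]

Answer:
[690, 6, 9, 1, 565]
[690, 6, 9, 1, 565]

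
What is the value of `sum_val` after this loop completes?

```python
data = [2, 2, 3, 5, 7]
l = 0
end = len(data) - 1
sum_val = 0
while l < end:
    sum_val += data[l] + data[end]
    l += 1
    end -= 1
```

Sum of pairs from ends
`sum_val` takes the values: 0 → 9 → 16

Answer: 16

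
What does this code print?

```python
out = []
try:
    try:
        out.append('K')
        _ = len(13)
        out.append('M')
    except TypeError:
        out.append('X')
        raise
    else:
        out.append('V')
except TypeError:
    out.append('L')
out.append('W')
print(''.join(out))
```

Execution trace: 'K' (inner try body) → 'X' (inner except TypeError) → 'L' (outer except TypeError) → 'W' (after the try/except). Output: KXLW

Answer: KXLW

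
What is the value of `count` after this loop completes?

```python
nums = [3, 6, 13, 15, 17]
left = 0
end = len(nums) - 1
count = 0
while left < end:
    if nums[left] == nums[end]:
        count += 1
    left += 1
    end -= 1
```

Count matching pairs from ends
`count` takes the values: 0

Answer: 0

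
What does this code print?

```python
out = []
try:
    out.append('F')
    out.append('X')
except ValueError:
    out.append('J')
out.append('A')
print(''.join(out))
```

Execution trace: 'F' (try body) → 'X' (try body, no exception) → 'A' (after the try/except). Output: FXA

Answer: FXA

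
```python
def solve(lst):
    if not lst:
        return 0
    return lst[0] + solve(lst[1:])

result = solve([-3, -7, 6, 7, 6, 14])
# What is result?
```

(-3) + (-7) + 6 + 7 + 6 + 14 + 0 = 23

Answer: 23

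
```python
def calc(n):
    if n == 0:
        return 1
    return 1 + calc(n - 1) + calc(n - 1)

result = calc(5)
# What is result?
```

calc(n) = 1 + 2·calc(n-1), calc(0)=1. Closed form: (1+1)·2^5 - 1 = 63.

Answer: 63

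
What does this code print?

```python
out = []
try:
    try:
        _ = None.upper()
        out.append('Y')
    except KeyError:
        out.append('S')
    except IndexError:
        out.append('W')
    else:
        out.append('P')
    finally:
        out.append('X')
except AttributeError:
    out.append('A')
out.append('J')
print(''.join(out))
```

Execution trace: 'X' (finally) → 'A' (outer except AttributeError) → 'J' (after the try/except). Output: XAJ

Answer: XAJ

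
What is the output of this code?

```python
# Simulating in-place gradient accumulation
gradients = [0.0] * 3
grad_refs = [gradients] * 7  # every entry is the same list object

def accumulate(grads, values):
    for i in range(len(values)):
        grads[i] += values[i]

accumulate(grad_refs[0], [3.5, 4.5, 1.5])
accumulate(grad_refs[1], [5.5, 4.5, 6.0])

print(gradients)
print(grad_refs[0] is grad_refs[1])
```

Key concept: gradient accumulation aliasing.
Step by step:
`gradients = [0.0] * 3` → gradients = [0.0, 0.0, 0.0]
`grad_refs = [gradients] * 7` → grad_refs = [[0.0, 0.0, 0.0], [0.0, 0.0, 0.0], [0.0, 0.0, 0.0], [0.0, 0.0, 0.0], [0.0, 0.0, 0.0], [0.0, 0.0, 0.0], [0.0, 0.0, 0.0]]
`accumulate(grad_refs[0], [3.5, 4.5, 1.5])` → gradients = [3.5, 4.5, 1.5]; grad_refs = [[3.5, 4.5, 1.5], [3.5, 4.5, 1.5], [3.5, 4.5, 1.5], [3.5, 4.5, 1.5], [3.5, 4.5, 1.5], [3.5, 4.5, 1.5], [3.5, 4.5, 1.5]]
`accumulate(grad_refs[1], [5.5, 4.5, 6.0])` → gradients = [9.0, 9.0, 7.5]; grad_refs = [[9.0, 9.0, 7.5], [9.0, 9.0, 7.5], [9.0, 9.0, 7.5], [9.0, 9.0, 7.5], [9.0, 9.0, 7.5], [9.0, 9.0, 7.5], [9.0, 9.0, 7.5]]
`print(gradients)` → prints [9.0, 9.0, 7.5]
`print(grad_refs[0] is grad_refs[1])` → prints True

Answer:
[9.0, 9.0, 7.5]
True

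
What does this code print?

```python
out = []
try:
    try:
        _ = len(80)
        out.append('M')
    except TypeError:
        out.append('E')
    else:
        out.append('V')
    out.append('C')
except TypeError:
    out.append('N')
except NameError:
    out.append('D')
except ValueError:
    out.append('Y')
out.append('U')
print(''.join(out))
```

Execution trace: 'E' (inner except TypeError) → 'C' (try body, no exception) → 'U' (after the try/except). Output: ECU

Answer: ECU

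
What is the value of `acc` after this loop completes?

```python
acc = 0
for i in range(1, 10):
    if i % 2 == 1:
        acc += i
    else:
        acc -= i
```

Add odd, subtract even
`acc` takes the values: 0 → 1 → -1 → 2 → -2 → 3 → -3 → 4 → -4 → 5

Answer: 5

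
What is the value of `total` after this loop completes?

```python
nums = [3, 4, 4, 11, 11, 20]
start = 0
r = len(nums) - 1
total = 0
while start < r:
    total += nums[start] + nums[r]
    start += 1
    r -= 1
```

Sum of pairs from ends
`total` takes the values: 0 → 23 → 38 → 53

Answer: 53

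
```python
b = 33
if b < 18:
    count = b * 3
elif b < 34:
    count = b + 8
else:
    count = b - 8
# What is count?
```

Trace:
`b = 33` → b = 33
`if b < 18: ...` → b < 18 is False, b < 34 is True → count = 41
So count = 41

Answer: 41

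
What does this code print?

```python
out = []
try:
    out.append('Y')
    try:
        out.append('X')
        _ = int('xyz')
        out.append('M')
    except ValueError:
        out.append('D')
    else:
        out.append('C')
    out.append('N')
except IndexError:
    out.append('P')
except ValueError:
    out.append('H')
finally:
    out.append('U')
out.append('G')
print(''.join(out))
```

Execution trace: 'Y' (try body) → 'X' (inner try body) → 'D' (inner except ValueError) → 'N' (try body, no exception) → 'U' (finally) → 'G' (after the try/except). Output: YXDNUG

Answer: YXDNUG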